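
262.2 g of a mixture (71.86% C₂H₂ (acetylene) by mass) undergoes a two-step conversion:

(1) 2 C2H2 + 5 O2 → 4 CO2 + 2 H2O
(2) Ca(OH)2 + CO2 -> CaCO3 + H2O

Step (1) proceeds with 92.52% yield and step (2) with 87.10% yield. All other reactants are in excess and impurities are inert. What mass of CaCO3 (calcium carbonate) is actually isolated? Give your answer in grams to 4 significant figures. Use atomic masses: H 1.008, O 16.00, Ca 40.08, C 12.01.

1167 g

Pure C2H2 = 262.2 × 0.7186 = 188.42 g.
M(C2H2) = 2(12.01) + 2(1.008) = 26.036 g/mol.
M(CaCO3) = 40.08 + 12.01 + 3(16.00) = 100.09 g/mol.
n(C2H2) = 188.42 / 26.036 = 7.2368 mol.
Step 1 (C2H2:CO2 = 2:4): theoretical n(CO2) = 14.474 mol; at 92.52% yield, n(CO2) = 13.391 mol.
Step 2 (CO2:CaCO3 = 1:1): theoretical n(CaCO3) = 13.391 mol, so theoretical mass = 13.391 × 100.09 = 1340.3 g.
At 87.10% yield, actual mass of CaCO3 = 1340.3 × 0.8710 = 1167.4 g.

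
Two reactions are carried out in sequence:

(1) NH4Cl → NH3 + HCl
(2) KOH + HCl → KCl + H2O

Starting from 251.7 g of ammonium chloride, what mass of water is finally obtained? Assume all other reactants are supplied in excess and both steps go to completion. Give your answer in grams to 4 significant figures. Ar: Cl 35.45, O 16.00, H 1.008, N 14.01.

M(NH4Cl) = 14.01 + 4(1.008) + 35.45 = 53.492 g/mol.
M(H2O) = 2(1.008) + 16.00 = 18.016 g/mol.
n(NH4Cl) = 251.70 / 53.492 = 4.7054 mol.
Step 1 gives a 1:1 ratio of NH4Cl to HCl, so n(HCl) = 4.7054 mol.
In step 2 the HCl:H2O ratio is 1:1, so n(H2O) = 4.7054 mol.
Mass of H2O = 4.7054 × 18.016 = 84.772 g.

84.77 g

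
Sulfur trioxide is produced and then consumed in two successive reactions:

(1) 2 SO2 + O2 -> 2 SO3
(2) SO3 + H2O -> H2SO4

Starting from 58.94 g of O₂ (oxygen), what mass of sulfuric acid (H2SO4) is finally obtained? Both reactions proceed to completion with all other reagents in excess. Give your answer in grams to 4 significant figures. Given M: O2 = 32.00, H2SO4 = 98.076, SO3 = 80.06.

n(O2) = 58.940 / 32.00 = 1.8419 mol.
Step 1 gives a 1:2 ratio of O2 to SO3, so n(SO3) = 3.6837 mol.
In step 2 the SO3:H2SO4 ratio is 1:1, so n(H2SO4) = 3.6837 mol.
Mass of H2SO4 = 3.6837 × 98.076 = 361.29 g.

361.3 g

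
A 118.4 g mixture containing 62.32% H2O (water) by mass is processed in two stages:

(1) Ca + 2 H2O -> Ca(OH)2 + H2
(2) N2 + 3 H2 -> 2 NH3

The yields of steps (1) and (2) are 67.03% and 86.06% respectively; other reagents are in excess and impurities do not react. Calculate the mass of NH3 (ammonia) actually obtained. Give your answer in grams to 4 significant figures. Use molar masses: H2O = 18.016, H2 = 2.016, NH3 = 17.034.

Pure H2O = 118.4 × 0.6232 = 73.787 g.
n(H2O) = 73.787 / 18.016 = 4.0956 mol.
Step 1 (H2O:H2 = 2:1): theoretical n(H2) = 2.0478 mol; at 67.03% yield, n(H2) = 1.3727 mol.
Step 2 (H2:NH3 = 3:2): theoretical n(NH3) = 0.91510 mol, so theoretical mass = 0.91510 × 17.034 = 15.588 g.
At 86.06% yield, actual mass of NH3 = 15.588 × 0.8606 = 13.415 g.

13.41 g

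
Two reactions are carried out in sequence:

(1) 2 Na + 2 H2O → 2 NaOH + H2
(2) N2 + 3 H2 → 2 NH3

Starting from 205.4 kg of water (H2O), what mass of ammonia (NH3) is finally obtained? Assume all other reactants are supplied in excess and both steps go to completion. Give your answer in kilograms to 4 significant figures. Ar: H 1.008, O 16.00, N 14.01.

64.73 kg

M(H2O) = 2(1.008) + 16.00 = 18.016 g/mol.
M(NH3) = 14.01 + 3(1.008) = 17.034 g/mol.
205.4 kg = 205400 g.
n(H2O) = 205400 / 18.016 = 11401 mol.
Step 1 gives a 2:1 ratio of H2O to H2, so n(H2) = 5700.5 mol.
In step 2 the H2:NH3 ratio is 3:2, so n(NH3) = 3800.3 mol.
Mass of NH3 = 3800.3 × 17.034 = 64735 g = 64.73 kg.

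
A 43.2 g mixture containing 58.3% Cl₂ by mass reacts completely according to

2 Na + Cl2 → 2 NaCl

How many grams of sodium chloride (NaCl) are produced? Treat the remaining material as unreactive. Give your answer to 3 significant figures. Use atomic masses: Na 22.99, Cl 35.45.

41.5 g

Mass of pure Cl2 = 43.2 g × 0.583 = 25.19 g.
M(Cl2) = 2(35.45) = 70.90 g/mol.
M(NaCl) = 22.99 + 35.45 = 58.44 g/mol.
n(Cl2) = 25.19 g / 70.90 g/mol = 0.3552 mol.
From the equation the Cl2:NaCl mole ratio is 1:2, so n(NaCl) = 0.3552 × 2/1 = 0.7105 mol.
Mass of NaCl = 0.7105 mol × 58.44 g/mol = 41.52 g.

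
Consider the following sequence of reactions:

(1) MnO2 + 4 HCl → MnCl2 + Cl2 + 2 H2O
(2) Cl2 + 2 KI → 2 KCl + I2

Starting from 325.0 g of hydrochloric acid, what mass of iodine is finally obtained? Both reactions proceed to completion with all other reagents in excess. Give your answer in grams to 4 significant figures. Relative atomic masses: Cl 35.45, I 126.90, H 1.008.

565.6 g

M(HCl) = 1.008 + 35.45 = 36.458 g/mol.
M(I2) = 2(126.90) = 253.80 g/mol.
n(HCl) = 325.00 / 36.458 = 8.9144 mol.
Step 1 gives a 4:1 ratio of HCl to Cl2, so n(Cl2) = 2.2286 mol.
In step 2 the Cl2:I2 ratio is 1:1, so n(I2) = 2.2286 mol.
Mass of I2 = 2.2286 × 253.80 = 565.62 g.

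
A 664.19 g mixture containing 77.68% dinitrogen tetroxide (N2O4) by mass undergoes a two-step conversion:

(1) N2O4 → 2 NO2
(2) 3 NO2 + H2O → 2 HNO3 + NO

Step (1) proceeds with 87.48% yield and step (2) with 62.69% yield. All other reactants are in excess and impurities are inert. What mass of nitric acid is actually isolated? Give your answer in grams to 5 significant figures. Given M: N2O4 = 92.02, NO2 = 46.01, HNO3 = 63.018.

Pure N2O4 = 664.19 × 0.7768 = 515.943 g.
n(N2O4) = 515.943 / 92.02 = 5.60685 mol.
Step 1 (N2O4:NO2 = 1:2): theoretical n(NO2) = 11.2137 mol; at 87.48% yield, n(NO2) = 9.80975 mol.
Step 2 (NO2:HNO3 = 3:2): theoretical n(HNO3) = 6.53984 mol, so theoretical mass = 6.53984 × 63.018 = 412.127 g.
At 62.69% yield, actual mass of HNO3 = 412.127 × 0.6269 = 258.363 g.

258.36 g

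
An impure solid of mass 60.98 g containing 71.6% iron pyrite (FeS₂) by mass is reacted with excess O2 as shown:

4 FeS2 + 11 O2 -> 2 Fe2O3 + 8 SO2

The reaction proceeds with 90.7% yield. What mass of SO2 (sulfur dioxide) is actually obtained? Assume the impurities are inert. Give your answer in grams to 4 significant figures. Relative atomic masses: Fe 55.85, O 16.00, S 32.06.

42.29 g

Pure FeS2 available = 60.98 g × 0.716 = 43.662 g.
M(FeS2) = 55.85 + 2(32.06) = 119.97 g/mol.
M(SO2) = 32.06 + 2(16.00) = 64.06 g/mol.
n(FeS2) = 43.662 g / 119.97 g/mol = 0.36394 mol.
From the equation the FeS2:SO2 mole ratio is 4:8, so n(SO2) = 0.36394 × 8/4 = 0.72788 mol.
Mass of SO2 = 0.72788 mol × 64.06 g/mol = 46.628 g.
Actual mass collected = 46.628 g × 0.907 = 42.291 g.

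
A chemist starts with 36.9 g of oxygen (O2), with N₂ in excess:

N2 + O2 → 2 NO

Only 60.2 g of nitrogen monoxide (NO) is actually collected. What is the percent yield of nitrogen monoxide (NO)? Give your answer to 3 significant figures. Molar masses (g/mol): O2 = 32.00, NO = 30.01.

n(O2) = 36.90 g / 32.00 g/mol = 1.153 mol.
From the equation the O2:NO mole ratio is 1:2, so n(NO) = 1.153 × 2/1 = 2.306 mol.
Mass of NO = 2.306 mol × 30.01 g/mol = 69.21 g.
This is the theoretical yield. Percent yield = 60.2 g / 69.21 g × 100% = 86.98%.

87.0 %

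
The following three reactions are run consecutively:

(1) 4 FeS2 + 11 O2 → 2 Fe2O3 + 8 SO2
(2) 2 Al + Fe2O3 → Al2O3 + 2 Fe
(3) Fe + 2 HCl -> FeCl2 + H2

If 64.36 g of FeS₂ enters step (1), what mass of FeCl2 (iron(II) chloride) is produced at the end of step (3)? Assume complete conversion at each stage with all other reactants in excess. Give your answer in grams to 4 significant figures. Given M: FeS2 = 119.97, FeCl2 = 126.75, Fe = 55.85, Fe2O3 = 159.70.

n(FeS2) = 64.36 / 119.97 = 0.53647 mol.
Reaction (1): FeS2→Fe2O3 ratio 4:2 ⇒ n(Fe2O3) = 0.26823 mol.
Reaction (2): Fe2O3→Fe ratio 1:2 ⇒ n(Fe) = 0.53647 mol.
Reaction (3): Fe→FeCl2 ratio 1:1 ⇒ n(FeCl2) = 0.53647 mol.
Mass of FeCl2 = 0.53647 × 126.75 = 67.997 g.

68.00 g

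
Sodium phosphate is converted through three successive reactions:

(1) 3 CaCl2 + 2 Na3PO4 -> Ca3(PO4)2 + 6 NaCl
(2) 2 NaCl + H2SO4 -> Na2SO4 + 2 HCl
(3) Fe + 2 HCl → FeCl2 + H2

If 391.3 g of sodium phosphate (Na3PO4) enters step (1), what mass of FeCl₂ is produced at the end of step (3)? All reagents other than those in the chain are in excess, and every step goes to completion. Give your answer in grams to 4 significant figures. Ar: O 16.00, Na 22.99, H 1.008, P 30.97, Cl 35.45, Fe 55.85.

453.8 g

M(Na3PO4) = 3(22.99) + 30.97 + 4(16.00) = 163.94 g/mol.
M(FeCl2) = 55.85 + 2(35.45) = 126.75 g/mol.
n(Na3PO4) = 391.3 / 163.94 = 2.3868 mol.
Reaction (1): Na3PO4→NaCl ratio 2:6 ⇒ n(NaCl) = 7.1605 mol.
Reaction (2): NaCl→HCl ratio 2:2 ⇒ n(HCl) = 7.1605 mol.
Reaction (3): HCl→FeCl2 ratio 2:1 ⇒ n(FeCl2) = 3.5803 mol.
Mass of FeCl2 = 3.5803 × 126.75 = 453.80 g.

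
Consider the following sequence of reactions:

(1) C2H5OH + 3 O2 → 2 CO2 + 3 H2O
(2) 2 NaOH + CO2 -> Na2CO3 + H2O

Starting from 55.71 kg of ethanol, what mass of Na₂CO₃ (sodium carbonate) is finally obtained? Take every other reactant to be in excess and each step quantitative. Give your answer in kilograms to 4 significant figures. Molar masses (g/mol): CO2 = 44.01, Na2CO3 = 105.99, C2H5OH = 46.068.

256.3 kg

55.71 kg = 55710 g.
n(C2H5OH) = 55710 / 46.068 = 1209.3 mol.
Step 1 gives a 1:2 ratio of C2H5OH to CO2, so n(CO2) = 2418.6 mol.
In step 2 the CO2:Na2CO3 ratio is 1:1, so n(Na2CO3) = 2418.6 mol.
Mass of Na2CO3 = 2418.6 × 105.99 = 256350 g = 256.3 kg.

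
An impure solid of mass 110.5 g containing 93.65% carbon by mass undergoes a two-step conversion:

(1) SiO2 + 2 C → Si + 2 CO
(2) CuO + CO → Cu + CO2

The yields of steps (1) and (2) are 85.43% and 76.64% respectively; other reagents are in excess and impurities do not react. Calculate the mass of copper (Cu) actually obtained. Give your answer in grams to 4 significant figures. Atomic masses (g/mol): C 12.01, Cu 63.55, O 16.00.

Pure C = 110.5 × 0.9365 = 103.48 g.
M(C) = 12.01 g/mol.
M(Cu) = 63.55 g/mol.
n(C) = 103.48 / 12.01 = 8.6164 mol.
Step 1 (C:CO = 2:2): theoretical n(CO) = 8.6164 mol; at 85.43% yield, n(CO) = 7.3610 mol.
Step 2 (CO:Cu = 1:1): theoretical n(Cu) = 7.3610 mol, so theoretical mass = 7.3610 × 63.55 = 467.79 g.
At 76.64% yield, actual mass of Cu = 467.79 × 0.7664 = 358.52 g.

358.5 g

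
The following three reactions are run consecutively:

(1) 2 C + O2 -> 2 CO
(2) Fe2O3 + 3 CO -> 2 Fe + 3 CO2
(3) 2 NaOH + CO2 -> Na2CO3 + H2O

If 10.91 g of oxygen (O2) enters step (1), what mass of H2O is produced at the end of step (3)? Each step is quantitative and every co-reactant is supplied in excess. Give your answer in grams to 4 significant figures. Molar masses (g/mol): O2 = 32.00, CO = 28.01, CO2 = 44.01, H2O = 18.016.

12.28 g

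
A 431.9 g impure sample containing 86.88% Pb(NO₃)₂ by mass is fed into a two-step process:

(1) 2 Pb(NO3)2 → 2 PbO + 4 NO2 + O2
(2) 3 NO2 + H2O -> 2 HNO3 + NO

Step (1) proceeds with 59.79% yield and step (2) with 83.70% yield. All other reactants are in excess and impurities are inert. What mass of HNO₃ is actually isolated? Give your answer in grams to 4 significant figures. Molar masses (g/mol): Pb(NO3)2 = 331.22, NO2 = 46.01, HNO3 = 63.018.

47.64 g

Pure Pb(NO3)2 = 431.9 × 0.8688 = 375.23 g.
n(Pb(NO3)2) = 375.23 / 331.22 = 1.1329 mol.
Step 1 (Pb(NO3)2:NO2 = 2:4): theoretical n(NO2) = 2.2658 mol; at 59.79% yield, n(NO2) = 1.3547 mol.
Step 2 (NO2:HNO3 = 3:2): theoretical n(HNO3) = 0.90314 mol, so theoretical mass = 0.90314 × 63.018 = 56.914 g.
At 83.70% yield, actual mass of HNO3 = 56.914 × 0.8370 = 47.637 g.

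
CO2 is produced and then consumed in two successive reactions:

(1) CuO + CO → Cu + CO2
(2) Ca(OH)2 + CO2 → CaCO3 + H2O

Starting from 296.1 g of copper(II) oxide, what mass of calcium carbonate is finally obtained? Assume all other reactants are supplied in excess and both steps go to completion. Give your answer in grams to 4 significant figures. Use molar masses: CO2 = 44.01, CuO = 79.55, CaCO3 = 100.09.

n(CuO) = 296.10 / 79.55 = 3.7222 mol.
Step 1 gives a 1:1 ratio of CuO to CO2, so n(CO2) = 3.7222 mol.
In step 2 the CO2:CaCO3 ratio is 1:1, so n(CaCO3) = 3.7222 mol.
Mass of CaCO3 = 3.7222 × 100.09 = 372.55 g.

372.6 g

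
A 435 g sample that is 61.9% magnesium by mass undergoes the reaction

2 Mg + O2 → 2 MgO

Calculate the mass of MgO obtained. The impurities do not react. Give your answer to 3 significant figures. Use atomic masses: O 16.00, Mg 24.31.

Mass of pure Mg = 435 g × 0.619 = 269.3 g.
M(Mg) = 24.31 g/mol.
M(MgO) = 24.31 + 16.00 = 40.31 g/mol.
n(Mg) = 269.3 g / 24.31 g/mol = 11.08 mol.
From the equation the Mg:MgO mole ratio is 2:2, so n(MgO) = 11.08 × 2/2 = 11.08 mol.
Mass of MgO = 11.08 mol × 40.31 g/mol = 446.5 g.

446 g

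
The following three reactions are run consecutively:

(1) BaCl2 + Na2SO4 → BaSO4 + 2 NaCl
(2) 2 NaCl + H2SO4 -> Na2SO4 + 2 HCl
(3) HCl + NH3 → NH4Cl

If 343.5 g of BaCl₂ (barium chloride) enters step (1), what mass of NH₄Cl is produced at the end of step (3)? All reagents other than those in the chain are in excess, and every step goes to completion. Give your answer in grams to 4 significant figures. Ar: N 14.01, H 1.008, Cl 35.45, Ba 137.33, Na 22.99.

M(BaCl2) = 137.33 + 2(35.45) = 208.23 g/mol.
M(NH4Cl) = 14.01 + 4(1.008) + 35.45 = 53.492 g/mol.
n(BaCl2) = 343.5 / 208.23 = 1.6496 mol.
Reaction (1): BaCl2→NaCl ratio 1:2 ⇒ n(NaCl) = 3.2992 mol.
Reaction (2): NaCl→HCl ratio 2:2 ⇒ n(HCl) = 3.2992 mol.
Reaction (3): HCl→NH4Cl ratio 1:1 ⇒ n(NH4Cl) = 3.2992 mol.
Mass of NH4Cl = 3.2992 × 53.492 = 176.48 g.

176.5 g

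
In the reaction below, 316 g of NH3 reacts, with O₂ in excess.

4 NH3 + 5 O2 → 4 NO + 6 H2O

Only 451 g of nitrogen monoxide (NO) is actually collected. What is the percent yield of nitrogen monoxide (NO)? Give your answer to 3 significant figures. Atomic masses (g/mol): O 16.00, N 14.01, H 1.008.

81.0 %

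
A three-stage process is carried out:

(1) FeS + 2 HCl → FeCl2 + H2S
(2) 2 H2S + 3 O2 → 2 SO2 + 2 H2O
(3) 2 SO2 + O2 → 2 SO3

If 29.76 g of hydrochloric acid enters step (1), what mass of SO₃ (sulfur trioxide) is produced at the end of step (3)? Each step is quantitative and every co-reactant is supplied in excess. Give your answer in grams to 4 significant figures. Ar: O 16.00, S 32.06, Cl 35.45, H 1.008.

M(HCl) = 1.008 + 35.45 = 36.458 g/mol.
M(SO3) = 32.06 + 3(16.00) = 80.06 g/mol.
n(HCl) = 29.76 / 36.458 = 0.81628 mol.
Reaction (1): HCl→H2S ratio 2:1 ⇒ n(H2S) = 0.40814 mol.
Reaction (2): H2S→SO2 ratio 2:2 ⇒ n(SO2) = 0.40814 mol.
Reaction (3): SO2→SO3 ratio 2:2 ⇒ n(SO3) = 0.40814 mol.
Mass of SO3 = 0.40814 × 80.06 = 32.676 g.

32.68 g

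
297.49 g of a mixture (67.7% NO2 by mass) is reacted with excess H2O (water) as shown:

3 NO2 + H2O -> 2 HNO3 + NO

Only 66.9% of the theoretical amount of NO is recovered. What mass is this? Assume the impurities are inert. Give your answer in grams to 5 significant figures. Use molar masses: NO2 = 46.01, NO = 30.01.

Pure NO2 available = 297.49 g × 0.677 = 201.401 g.
n(NO2) = 201.401 g / 46.01 g/mol = 4.37733 mol.
From the equation the NO2:NO mole ratio is 3:1, so n(NO) = 4.37733 × 1/3 = 1.45911 mol.
Mass of NO = 1.45911 mol × 30.01 g/mol = 43.7878 g.
Actual mass collected = 43.7878 g × 0.669 = 29.2941 g.

29.294 g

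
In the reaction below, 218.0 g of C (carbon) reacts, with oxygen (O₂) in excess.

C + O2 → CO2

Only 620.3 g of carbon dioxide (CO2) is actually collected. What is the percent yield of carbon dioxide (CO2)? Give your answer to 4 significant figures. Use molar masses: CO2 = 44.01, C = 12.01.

n(C) = 218.00 g / 12.01 g/mol = 18.152 mol.
From the equation the C:CO2 mole ratio is 1:1, so n(CO2) = 18.152 × 1/1 = 18.152 mol.
Mass of CO2 = 18.152 mol × 44.01 g/mol = 798.85 g.
This is the theoretical yield. Percent yield = 620.3 g / 798.85 g × 100% = 77.649%.

77.65 %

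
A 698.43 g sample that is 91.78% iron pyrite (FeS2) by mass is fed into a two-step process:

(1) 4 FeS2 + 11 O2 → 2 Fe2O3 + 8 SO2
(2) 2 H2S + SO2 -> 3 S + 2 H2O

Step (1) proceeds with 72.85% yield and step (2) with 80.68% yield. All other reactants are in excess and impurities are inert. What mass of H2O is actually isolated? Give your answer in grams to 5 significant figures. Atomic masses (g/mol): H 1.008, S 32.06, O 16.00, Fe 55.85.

226.31 g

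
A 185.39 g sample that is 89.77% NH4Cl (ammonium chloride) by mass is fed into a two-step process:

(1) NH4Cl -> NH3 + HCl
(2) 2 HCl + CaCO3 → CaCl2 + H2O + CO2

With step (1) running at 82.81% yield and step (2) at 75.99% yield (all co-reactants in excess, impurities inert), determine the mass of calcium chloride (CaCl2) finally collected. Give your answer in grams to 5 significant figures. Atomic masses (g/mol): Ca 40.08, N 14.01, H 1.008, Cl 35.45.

108.64 g

Pure NH4Cl = 185.39 × 0.8977 = 166.425 g.
M(NH4Cl) = 14.01 + 4(1.008) + 35.45 = 53.492 g/mol.
M(CaCl2) = 40.08 + 2(35.45) = 110.98 g/mol.
n(NH4Cl) = 166.425 / 53.492 = 3.11121 mol.
Step 1 (NH4Cl:HCl = 1:1): theoretical n(HCl) = 3.11121 mol; at 82.81% yield, n(HCl) = 2.57639 mol.
Step 2 (HCl:CaCl2 = 2:1): theoretical n(CaCl2) = 1.28819 mol, so theoretical mass = 1.28819 × 110.98 = 142.964 g.
At 75.99% yield, actual mass of CaCl2 = 142.964 × 0.7599 = 108.638 g.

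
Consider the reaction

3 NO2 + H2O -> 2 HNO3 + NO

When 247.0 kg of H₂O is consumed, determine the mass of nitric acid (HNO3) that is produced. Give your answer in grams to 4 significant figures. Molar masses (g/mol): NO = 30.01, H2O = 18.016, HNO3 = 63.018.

Convert: 247.0 kg = 247000 g.
n(H2O) = 247000 g / 18.016 g/mol = 13710 mol.
From the equation the H2O:HNO3 mole ratio is 1:2, so n(HNO3) = 13710 × 2/1 = 27420 mol.
Mass of HNO3 = 27420 mol × 63.018 g/mol = 1.7280 × 10^6 g.

1728000 g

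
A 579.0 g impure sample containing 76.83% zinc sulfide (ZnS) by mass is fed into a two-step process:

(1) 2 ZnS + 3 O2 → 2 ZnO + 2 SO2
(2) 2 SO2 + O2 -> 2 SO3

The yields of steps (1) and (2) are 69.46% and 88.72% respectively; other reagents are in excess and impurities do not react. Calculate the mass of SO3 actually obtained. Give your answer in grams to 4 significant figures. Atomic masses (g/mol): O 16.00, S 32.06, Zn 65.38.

225.2 g

Pure ZnS = 579.0 × 0.7683 = 444.85 g.
M(ZnS) = 65.38 + 32.06 = 97.44 g/mol.
M(SO3) = 32.06 + 3(16.00) = 80.06 g/mol.
n(ZnS) = 444.85 / 97.44 = 4.5653 mol.
Step 1 (ZnS:SO2 = 2:2): theoretical n(SO2) = 4.5653 mol; at 69.46% yield, n(SO2) = 3.1711 mol.
Step 2 (SO2:SO3 = 2:2): theoretical n(SO3) = 3.1711 mol, so theoretical mass = 3.1711 × 80.06 = 253.88 g.
At 88.72% yield, actual mass of SO3 = 253.88 × 0.8872 = 225.24 g.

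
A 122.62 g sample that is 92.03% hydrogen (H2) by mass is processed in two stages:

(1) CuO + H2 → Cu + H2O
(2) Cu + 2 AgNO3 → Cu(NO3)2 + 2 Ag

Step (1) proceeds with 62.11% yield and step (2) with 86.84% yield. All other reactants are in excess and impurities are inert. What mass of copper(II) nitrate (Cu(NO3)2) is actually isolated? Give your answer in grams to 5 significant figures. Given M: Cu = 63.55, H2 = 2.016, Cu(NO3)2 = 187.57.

5663.0 g

Pure H2 = 122.62 × 0.9203 = 112.847 g.
n(H2) = 112.847 / 2.016 = 55.9758 mol.
Step 1 (H2:Cu = 1:1): theoretical n(Cu) = 55.9758 mol; at 62.11% yield, n(Cu) = 34.7666 mol.
Step 2 (Cu:Cu(NO3)2 = 1:1): theoretical n(Cu(NO3)2) = 34.7666 mol, so theoretical mass = 34.7666 × 187.57 = 6521.16 g.
At 86.84% yield, actual mass of Cu(NO3)2 = 6521.16 × 0.8684 = 5662.98 g.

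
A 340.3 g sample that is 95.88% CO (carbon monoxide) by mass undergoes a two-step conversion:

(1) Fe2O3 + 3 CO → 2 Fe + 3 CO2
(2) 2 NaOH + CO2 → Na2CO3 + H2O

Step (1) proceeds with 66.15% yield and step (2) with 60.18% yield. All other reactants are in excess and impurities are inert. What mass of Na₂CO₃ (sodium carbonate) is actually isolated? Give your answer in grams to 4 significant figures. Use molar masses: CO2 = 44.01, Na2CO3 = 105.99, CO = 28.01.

Pure CO = 340.3 × 0.9588 = 326.28 g.
n(CO) = 326.28 / 28.01 = 11.649 mol.
Step 1 (CO:CO2 = 3:3): theoretical n(CO2) = 11.649 mol; at 66.15% yield, n(CO2) = 7.7056 mol.
Step 2 (CO2:Na2CO3 = 1:1): theoretical n(Na2CO3) = 7.7056 mol, so theoretical mass = 7.7056 × 105.99 = 816.72 g.
At 60.18% yield, actual mass of Na2CO3 = 816.72 × 0.6018 = 491.50 g.

491.5 g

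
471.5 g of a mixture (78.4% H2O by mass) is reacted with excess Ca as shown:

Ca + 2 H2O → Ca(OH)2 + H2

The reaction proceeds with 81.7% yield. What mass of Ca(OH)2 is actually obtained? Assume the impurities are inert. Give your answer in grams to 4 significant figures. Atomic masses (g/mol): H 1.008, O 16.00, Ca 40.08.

621.0 g

Pure H2O available = 471.5 g × 0.784 = 369.66 g.
M(H2O) = 2(1.008) + 16.00 = 18.016 g/mol.
M(Ca(OH)2) = 40.08 + 2(16.00) + 2(1.008) = 74.096 g/mol.
n(H2O) = 369.66 g / 18.016 g/mol = 20.518 mol.
From the equation the H2O:Ca(OH)2 mole ratio is 2:1, so n(Ca(OH)2) = 20.518 × 1/2 = 10.259 mol.
Mass of Ca(OH)2 = 10.259 mol × 74.096 g/mol = 760.16 g.
Actual mass collected = 760.16 g × 0.817 = 621.05 g.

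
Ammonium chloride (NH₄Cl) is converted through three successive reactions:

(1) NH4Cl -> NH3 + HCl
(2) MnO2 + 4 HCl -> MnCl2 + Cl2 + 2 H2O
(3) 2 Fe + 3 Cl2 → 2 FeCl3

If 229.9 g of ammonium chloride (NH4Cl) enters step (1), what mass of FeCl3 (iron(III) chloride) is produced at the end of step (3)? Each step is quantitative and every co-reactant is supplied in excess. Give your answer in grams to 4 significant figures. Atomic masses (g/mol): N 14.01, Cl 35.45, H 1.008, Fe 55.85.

M(NH4Cl) = 14.01 + 4(1.008) + 35.45 = 53.492 g/mol.
M(FeCl3) = 55.85 + 3(35.45) = 162.20 g/mol.
n(NH4Cl) = 229.9 / 53.492 = 4.2978 mol.
Reaction (1): NH4Cl→HCl ratio 1:1 ⇒ n(HCl) = 4.2978 mol.
Reaction (2): HCl→Cl2 ratio 4:1 ⇒ n(Cl2) = 1.0745 mol.
Reaction (3): Cl2→FeCl3 ratio 3:2 ⇒ n(FeCl3) = 0.71631 mol.
Mass of FeCl3 = 0.71631 × 162.20 = 116.18 g.

116.2 g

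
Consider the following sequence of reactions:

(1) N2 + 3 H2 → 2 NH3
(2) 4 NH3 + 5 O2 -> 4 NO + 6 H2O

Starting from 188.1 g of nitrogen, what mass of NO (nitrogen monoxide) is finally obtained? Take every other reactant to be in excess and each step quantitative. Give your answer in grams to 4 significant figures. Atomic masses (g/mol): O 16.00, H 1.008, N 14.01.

402.9 g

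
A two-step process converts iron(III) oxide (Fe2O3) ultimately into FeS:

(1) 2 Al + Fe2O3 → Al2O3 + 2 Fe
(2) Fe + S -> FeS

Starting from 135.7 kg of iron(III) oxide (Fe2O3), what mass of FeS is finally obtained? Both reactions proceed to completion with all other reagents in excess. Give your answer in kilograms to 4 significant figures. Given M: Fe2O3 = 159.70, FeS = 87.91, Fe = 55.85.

149.4 kg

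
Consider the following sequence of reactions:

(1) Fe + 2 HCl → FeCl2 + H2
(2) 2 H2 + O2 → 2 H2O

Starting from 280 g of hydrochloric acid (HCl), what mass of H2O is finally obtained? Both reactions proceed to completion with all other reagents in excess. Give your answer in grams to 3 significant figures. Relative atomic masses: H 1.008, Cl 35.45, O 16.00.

69.2 g

M(HCl) = 1.008 + 35.45 = 36.458 g/mol.
M(H2O) = 2(1.008) + 16.00 = 18.016 g/mol.
n(HCl) = 280.0 / 36.458 = 7.680 mol.
Step 1 gives a 2:1 ratio of HCl to H2, so n(H2) = 3.840 mol.
In step 2 the H2:H2O ratio is 2:2, so n(H2O) = 3.840 mol.
Mass of H2O = 3.840 × 18.016 = 69.18 g.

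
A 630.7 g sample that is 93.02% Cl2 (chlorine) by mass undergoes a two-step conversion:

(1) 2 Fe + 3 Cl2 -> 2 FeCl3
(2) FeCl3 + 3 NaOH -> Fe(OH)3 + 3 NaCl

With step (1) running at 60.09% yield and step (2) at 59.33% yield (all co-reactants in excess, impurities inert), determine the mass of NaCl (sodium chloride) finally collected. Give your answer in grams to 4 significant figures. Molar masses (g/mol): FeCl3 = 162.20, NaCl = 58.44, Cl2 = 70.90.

344.8 g

Pure Cl2 = 630.7 × 0.9302 = 586.68 g.
n(Cl2) = 586.68 / 70.90 = 8.2747 mol.
Step 1 (Cl2:FeCl3 = 3:2): theoretical n(FeCl3) = 5.5165 mol; at 60.09% yield, n(FeCl3) = 3.3148 mol.
Step 2 (FeCl3:NaCl = 1:3): theoretical n(NaCl) = 9.9445 mol, so theoretical mass = 9.9445 × 58.44 = 581.16 g.
At 59.33% yield, actual mass of NaCl = 581.16 × 0.5933 = 344.80 g.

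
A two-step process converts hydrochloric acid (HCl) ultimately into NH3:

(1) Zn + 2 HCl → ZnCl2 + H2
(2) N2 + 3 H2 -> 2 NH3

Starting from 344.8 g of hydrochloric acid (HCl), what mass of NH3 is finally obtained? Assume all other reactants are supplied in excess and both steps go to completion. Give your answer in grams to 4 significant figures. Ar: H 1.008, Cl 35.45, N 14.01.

53.70 g

M(HCl) = 1.008 + 35.45 = 36.458 g/mol.
M(NH3) = 14.01 + 3(1.008) = 17.034 g/mol.
n(HCl) = 344.80 / 36.458 = 9.4575 mol.
Step 1 gives a 2:1 ratio of HCl to H2, so n(H2) = 4.7287 mol.
In step 2 the H2:NH3 ratio is 3:2, so n(NH3) = 3.1525 mol.
Mass of NH3 = 3.1525 × 17.034 = 53.699 g.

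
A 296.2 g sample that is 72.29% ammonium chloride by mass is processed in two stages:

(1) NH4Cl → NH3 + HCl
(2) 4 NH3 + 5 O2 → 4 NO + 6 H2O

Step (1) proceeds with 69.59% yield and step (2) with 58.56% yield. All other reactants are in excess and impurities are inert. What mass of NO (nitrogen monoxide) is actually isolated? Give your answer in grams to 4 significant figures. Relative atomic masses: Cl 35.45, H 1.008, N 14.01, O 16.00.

48.95 g

Pure NH4Cl = 296.2 × 0.7229 = 214.12 g.
M(NH4Cl) = 14.01 + 4(1.008) + 35.45 = 53.492 g/mol.
M(NO) = 14.01 + 16.00 = 30.01 g/mol.
n(NH4Cl) = 214.12 / 53.492 = 4.0029 mol.
Step 1 (NH4Cl:NH3 = 1:1): theoretical n(NH3) = 4.0029 mol; at 69.59% yield, n(NH3) = 2.7856 mol.
Step 2 (NH3:NO = 4:4): theoretical n(NO) = 2.7856 mol, so theoretical mass = 2.7856 × 30.01 = 83.596 g.
At 58.56% yield, actual mass of NO = 83.596 × 0.5856 = 48.954 g.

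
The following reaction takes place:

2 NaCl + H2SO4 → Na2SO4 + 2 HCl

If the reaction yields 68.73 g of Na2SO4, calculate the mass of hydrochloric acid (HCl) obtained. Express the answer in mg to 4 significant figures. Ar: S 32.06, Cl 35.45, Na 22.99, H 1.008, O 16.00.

35280 mg

M(Na2SO4) = 2(22.99) + 32.06 + 4(16.00) = 142.04 g/mol.
M(HCl) = 1.008 + 35.45 = 36.458 g/mol.
n(Na2SO4) = 68.730 g / 142.04 g/mol = 0.48388 mol.
From the equation the Na2SO4:HCl mole ratio is 1:2, so n(HCl) = 0.48388 × 2/1 = 0.96776 mol.
Mass of HCl = 0.96776 mol × 36.458 g/mol = 35.282 g.
Converting to mg: 35.282 g = 35280 mg.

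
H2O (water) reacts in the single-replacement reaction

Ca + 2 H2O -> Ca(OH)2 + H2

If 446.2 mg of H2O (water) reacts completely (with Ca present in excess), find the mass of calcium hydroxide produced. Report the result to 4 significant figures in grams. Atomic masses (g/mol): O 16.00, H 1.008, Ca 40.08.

0.9176 g

M(H2O) = 2(1.008) + 16.00 = 18.016 g/mol.
M(Ca(OH)2) = 40.08 + 2(16.00) + 2(1.008) = 74.096 g/mol.
Convert: 446.2 mg = 0.44620 g.
n(H2O) = 0.44620 g / 18.016 g/mol = 0.024767 mol.
From the equation the H2O:Ca(OH)2 mole ratio is 2:1, so n(Ca(OH)2) = 0.024767 × 1/2 = 0.012383 mol.
Mass of Ca(OH)2 = 0.012383 mol × 74.096 g/mol = 0.91756 g.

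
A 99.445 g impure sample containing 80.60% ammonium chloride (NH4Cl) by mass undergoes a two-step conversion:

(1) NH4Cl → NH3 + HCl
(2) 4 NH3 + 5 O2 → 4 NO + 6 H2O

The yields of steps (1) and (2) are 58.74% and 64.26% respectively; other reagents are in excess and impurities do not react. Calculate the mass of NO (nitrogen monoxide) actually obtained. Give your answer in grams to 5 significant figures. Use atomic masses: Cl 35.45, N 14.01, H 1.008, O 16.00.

16.973 g

Pure NH4Cl = 99.445 × 0.8060 = 80.1527 g.
M(NH4Cl) = 14.01 + 4(1.008) + 35.45 = 53.492 g/mol.
M(NO) = 14.01 + 16.00 = 30.01 g/mol.
n(NH4Cl) = 80.1527 / 53.492 = 1.49840 mol.
Step 1 (NH4Cl:NH3 = 1:1): theoretical n(NH3) = 1.49840 mol; at 58.74% yield, n(NH3) = 0.880163 mol.
Step 2 (NH3:NO = 4:4): theoretical n(NO) = 0.880163 mol, so theoretical mass = 0.880163 × 30.01 = 26.4137 g.
At 64.26% yield, actual mass of NO = 26.4137 × 0.6426 = 16.9734 g.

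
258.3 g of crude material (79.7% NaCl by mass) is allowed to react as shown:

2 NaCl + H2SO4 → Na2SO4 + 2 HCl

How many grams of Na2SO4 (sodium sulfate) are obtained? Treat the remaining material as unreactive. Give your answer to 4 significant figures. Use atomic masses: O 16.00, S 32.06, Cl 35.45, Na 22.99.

Mass of pure NaCl = 258.3 g × 0.797 = 205.87 g.
M(NaCl) = 22.99 + 35.45 = 58.44 g/mol.
M(Na2SO4) = 2(22.99) + 32.06 + 4(16.00) = 142.04 g/mol.
n(NaCl) = 205.87 g / 58.44 g/mol = 3.5227 mol.
From the equation the NaCl:Na2SO4 mole ratio is 2:1, so n(Na2SO4) = 3.5227 × 1/2 = 1.7613 mol.
Mass of Na2SO4 = 1.7613 mol × 142.04 g/mol = 250.18 g.

250.2 g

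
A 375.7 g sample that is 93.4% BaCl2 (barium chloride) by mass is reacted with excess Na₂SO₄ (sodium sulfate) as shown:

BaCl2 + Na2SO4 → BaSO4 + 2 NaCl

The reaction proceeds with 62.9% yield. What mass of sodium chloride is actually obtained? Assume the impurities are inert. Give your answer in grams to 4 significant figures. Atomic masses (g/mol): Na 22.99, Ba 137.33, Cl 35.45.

123.9 g

Pure BaCl2 available = 375.7 g × 0.934 = 350.90 g.
M(BaCl2) = 137.33 + 2(35.45) = 208.23 g/mol.
M(NaCl) = 22.99 + 35.45 = 58.44 g/mol.
n(BaCl2) = 350.90 g / 208.23 g/mol = 1.6852 mol.
From the equation the BaCl2:NaCl mole ratio is 1:2, so n(NaCl) = 1.6852 × 2/1 = 3.3703 mol.
Mass of NaCl = 3.3703 mol × 58.44 g/mol = 196.96 g.
Actual mass collected = 196.96 g × 0.629 = 123.89 g.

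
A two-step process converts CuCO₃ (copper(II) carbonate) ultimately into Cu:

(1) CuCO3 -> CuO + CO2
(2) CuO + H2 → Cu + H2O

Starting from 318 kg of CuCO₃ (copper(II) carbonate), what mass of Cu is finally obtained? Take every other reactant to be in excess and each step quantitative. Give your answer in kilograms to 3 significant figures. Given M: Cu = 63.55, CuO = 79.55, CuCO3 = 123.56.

164 kg

318 kg = 318000 g.
n(CuCO3) = 318000 / 123.56 = 2574 mol.
Step 1 gives a 1:1 ratio of CuCO3 to CuO, so n(CuO) = 2574 mol.
In step 2 the CuO:Cu ratio is 1:1, so n(Cu) = 2574 mol.
Mass of Cu = 2574 × 63.55 = 163600 g = 164 kg.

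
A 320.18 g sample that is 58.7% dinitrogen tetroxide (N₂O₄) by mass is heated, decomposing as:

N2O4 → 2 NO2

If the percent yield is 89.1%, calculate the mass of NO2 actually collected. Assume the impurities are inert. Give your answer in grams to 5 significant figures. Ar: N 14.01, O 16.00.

Pure N2O4 available = 320.18 g × 0.587 = 187.946 g.
M(N2O4) = 2(14.01) + 4(16.00) = 92.02 g/mol.
M(NO2) = 14.01 + 2(16.00) = 46.01 g/mol.
n(N2O4) = 187.946 g / 92.02 g/mol = 2.04244 mol.
From the equation the N2O4:NO2 mole ratio is 1:2, so n(NO2) = 2.04244 × 2/1 = 4.08489 mol.
Mass of NO2 = 4.08489 mol × 46.01 g/mol = 187.946 g.
Actual mass collected = 187.946 g × 0.891 = 167.460 g.

167.46 g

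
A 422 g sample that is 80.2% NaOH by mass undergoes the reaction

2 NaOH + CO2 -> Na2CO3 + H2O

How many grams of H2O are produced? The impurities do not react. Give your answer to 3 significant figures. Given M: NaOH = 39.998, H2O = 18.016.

76.2 g

Mass of pure NaOH = 422 g × 0.802 = 338.4 g.
n(NaOH) = 338.4 g / 39.998 g/mol = 8.462 mol.
From the equation the NaOH:H2O mole ratio is 2:1, so n(H2O) = 8.462 × 1/2 = 4.231 mol.
Mass of H2O = 4.231 mol × 18.016 g/mol = 76.22 g.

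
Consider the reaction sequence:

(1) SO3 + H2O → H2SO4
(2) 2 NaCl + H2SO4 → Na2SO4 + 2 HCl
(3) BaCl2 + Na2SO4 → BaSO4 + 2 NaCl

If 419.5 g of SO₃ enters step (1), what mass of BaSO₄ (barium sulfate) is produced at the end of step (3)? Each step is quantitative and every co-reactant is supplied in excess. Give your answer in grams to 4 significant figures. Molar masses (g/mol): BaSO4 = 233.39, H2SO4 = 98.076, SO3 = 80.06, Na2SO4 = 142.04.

n(SO3) = 419.5 / 80.06 = 5.2398 mol.
Reaction (1): SO3→H2SO4 ratio 1:1 ⇒ n(H2SO4) = 5.2398 mol.
Reaction (2): H2SO4→Na2SO4 ratio 1:1 ⇒ n(Na2SO4) = 5.2398 mol.
Reaction (3): Na2SO4→BaSO4 ratio 1:1 ⇒ n(BaSO4) = 5.2398 mol.
Mass of BaSO4 = 5.2398 × 233.39 = 1222.9 g.

1223 g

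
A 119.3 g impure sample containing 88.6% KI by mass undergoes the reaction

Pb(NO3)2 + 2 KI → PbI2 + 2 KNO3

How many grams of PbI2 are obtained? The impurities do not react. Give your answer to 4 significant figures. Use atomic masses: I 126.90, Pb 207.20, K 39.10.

146.8 g

Mass of pure KI = 119.3 g × 0.886 = 105.70 g.
M(KI) = 39.10 + 126.90 = 166.00 g/mol.
M(PbI2) = 207.20 + 2(126.90) = 461.00 g/mol.
n(KI) = 105.70 g / 166.00 g/mol = 0.63675 mol.
From the equation the KI:PbI2 mole ratio is 2:1, so n(PbI2) = 0.63675 × 1/2 = 0.31837 mol.
Mass of PbI2 = 0.31837 mol × 461.00 g/mol = 146.77 g.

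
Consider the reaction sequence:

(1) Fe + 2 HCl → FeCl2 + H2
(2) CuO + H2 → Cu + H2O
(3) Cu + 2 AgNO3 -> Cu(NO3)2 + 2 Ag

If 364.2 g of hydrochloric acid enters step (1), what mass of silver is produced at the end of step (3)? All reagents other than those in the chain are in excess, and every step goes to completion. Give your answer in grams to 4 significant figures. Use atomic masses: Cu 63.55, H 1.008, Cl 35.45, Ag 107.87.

M(HCl) = 1.008 + 35.45 = 36.458 g/mol.
M(Ag) = 107.87 g/mol.
n(HCl) = 364.2 / 36.458 = 9.9896 mol.
Reaction (1): HCl→H2 ratio 2:1 ⇒ n(H2) = 4.9948 mol.
Reaction (2): H2→Cu ratio 1:1 ⇒ n(Cu) = 4.9948 mol.
Reaction (3): Cu→Ag ratio 1:2 ⇒ n(Ag) = 9.9896 mol.
Mass of Ag = 9.9896 × 107.87 = 1077.6 g.

1078 g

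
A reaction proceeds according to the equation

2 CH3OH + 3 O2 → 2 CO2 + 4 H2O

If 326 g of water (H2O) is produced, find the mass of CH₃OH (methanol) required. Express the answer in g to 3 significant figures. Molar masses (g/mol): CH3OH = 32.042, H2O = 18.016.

290 g

n(H2O) = 326.0 g / 18.016 g/mol = 18.10 mol.
From the equation the H2O:CH3OH mole ratio is 4:2, so n(CH3OH) = 18.10 × 2/4 = 9.048 mol.
Mass of CH3OH = 9.048 mol × 32.042 g/mol = 289.9 g.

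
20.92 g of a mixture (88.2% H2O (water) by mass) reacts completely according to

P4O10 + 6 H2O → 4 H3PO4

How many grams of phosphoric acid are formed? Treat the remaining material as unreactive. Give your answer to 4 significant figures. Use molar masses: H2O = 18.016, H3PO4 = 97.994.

66.91 g

Mass of pure H2O = 20.92 g × 0.882 = 18.451 g.
n(H2O) = 18.451 g / 18.016 g/mol = 1.0242 mol.
From the equation the H2O:H3PO4 mole ratio is 6:4, so n(H3PO4) = 1.0242 × 4/6 = 0.68278 mol.
Mass of H3PO4 = 0.68278 mol × 97.994 g/mol = 66.908 g.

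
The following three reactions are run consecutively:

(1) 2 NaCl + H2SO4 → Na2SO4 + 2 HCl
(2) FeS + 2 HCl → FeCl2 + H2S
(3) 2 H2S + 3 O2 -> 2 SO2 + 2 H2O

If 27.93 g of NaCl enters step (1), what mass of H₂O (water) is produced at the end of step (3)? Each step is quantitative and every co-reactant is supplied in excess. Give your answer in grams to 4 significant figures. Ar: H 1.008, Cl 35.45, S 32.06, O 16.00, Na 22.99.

4.305 g

M(NaCl) = 22.99 + 35.45 = 58.44 g/mol.
M(H2O) = 2(1.008) + 16.00 = 18.016 g/mol.
n(NaCl) = 27.93 / 58.44 = 0.47793 mol.
Reaction (1): NaCl→HCl ratio 2:2 ⇒ n(HCl) = 0.47793 mol.
Reaction (2): HCl→H2S ratio 2:1 ⇒ n(H2S) = 0.23896 mol.
Reaction (3): H2S→H2O ratio 2:2 ⇒ n(H2O) = 0.23896 mol.
Mass of H2O = 0.23896 × 18.016 = 4.3052 g.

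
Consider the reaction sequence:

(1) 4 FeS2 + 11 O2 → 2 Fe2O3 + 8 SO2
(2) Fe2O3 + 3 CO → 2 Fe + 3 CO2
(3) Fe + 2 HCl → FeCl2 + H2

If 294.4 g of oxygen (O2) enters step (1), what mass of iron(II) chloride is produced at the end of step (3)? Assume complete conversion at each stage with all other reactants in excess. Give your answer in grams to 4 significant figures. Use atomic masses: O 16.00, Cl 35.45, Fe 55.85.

M(O2) = 2(16.00) = 32.00 g/mol.
M(FeCl2) = 55.85 + 2(35.45) = 126.75 g/mol.
n(O2) = 294.4 / 32.00 = 9.2000 mol.
Reaction (1): O2→Fe2O3 ratio 11:2 ⇒ n(Fe2O3) = 1.6727 mol.
Reaction (2): Fe2O3→Fe ratio 1:2 ⇒ n(Fe) = 3.3455 mol.
Reaction (3): Fe→FeCl2 ratio 1:1 ⇒ n(FeCl2) = 3.3455 mol.
Mass of FeCl2 = 3.3455 × 126.75 = 424.04 g.

424.0 g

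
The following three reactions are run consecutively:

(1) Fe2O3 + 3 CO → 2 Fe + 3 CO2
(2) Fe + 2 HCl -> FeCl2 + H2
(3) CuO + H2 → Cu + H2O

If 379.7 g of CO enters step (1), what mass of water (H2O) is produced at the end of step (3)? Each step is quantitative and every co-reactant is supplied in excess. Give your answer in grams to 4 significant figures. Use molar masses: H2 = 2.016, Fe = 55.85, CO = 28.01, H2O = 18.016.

162.8 g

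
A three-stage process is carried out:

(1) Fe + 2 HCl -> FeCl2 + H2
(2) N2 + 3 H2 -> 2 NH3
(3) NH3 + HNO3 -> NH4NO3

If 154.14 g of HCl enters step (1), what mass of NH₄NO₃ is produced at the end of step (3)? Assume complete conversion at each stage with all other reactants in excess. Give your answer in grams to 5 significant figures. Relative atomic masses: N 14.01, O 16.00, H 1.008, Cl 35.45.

112.82 g

M(HCl) = 1.008 + 35.45 = 36.458 g/mol.
M(NH4NO3) = 2(14.01) + 4(1.008) + 3(16.00) = 80.052 g/mol.
n(HCl) = 154.14 / 36.458 = 4.22788 mol.
Reaction (1): HCl→H2 ratio 2:1 ⇒ n(H2) = 2.11394 mol.
Reaction (2): H2→NH3 ratio 3:2 ⇒ n(NH3) = 1.40929 mol.
Reaction (3): NH3→NH4NO3 ratio 1:1 ⇒ n(NH4NO3) = 1.40929 mol.
Mass of NH4NO3 = 1.40929 × 80.052 = 112.817 g.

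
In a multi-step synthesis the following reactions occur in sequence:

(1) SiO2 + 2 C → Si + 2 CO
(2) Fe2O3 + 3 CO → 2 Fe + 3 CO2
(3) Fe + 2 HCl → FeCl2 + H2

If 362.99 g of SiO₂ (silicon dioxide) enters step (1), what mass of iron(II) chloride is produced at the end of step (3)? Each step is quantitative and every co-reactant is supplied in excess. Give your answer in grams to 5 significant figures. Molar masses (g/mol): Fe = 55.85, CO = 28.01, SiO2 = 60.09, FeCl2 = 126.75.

1020.9 g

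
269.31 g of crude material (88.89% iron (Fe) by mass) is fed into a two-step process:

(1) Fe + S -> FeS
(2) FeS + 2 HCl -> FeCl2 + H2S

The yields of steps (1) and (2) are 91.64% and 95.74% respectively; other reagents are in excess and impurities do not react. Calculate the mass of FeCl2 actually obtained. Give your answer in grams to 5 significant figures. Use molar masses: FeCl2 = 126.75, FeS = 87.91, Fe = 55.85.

476.66 g

Pure Fe = 269.31 × 0.8889 = 239.390 g.
n(Fe) = 239.390 / 55.85 = 4.28630 mol.
Step 1 (Fe:FeS = 1:1): theoretical n(FeS) = 4.28630 mol; at 91.64% yield, n(FeS) = 3.92796 mol.
Step 2 (FeS:FeCl2 = 1:1): theoretical n(FeCl2) = 3.92796 mol, so theoretical mass = 3.92796 × 126.75 = 497.869 g.
At 95.74% yield, actual mass of FeCl2 = 497.869 × 0.9574 = 476.660 g.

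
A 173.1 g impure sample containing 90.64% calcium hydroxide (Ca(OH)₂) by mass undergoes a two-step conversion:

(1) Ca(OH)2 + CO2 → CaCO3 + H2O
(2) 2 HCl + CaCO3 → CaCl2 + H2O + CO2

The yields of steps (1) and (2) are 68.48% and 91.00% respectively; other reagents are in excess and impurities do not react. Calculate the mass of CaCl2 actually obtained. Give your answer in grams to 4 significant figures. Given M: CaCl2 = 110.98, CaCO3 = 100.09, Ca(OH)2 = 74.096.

146.4 g

Pure Ca(OH)2 = 173.1 × 0.9064 = 156.90 g.
n(Ca(OH)2) = 156.90 / 74.096 = 2.1175 mol.
Step 1 (Ca(OH)2:CaCO3 = 1:1): theoretical n(CaCO3) = 2.1175 mol; at 68.48% yield, n(CaCO3) = 1.4501 mol.
Step 2 (CaCO3:CaCl2 = 1:1): theoretical n(CaCl2) = 1.4501 mol, so theoretical mass = 1.4501 × 110.98 = 160.93 g.
At 91.00% yield, actual mass of CaCl2 = 160.93 × 0.9100 = 146.44 g.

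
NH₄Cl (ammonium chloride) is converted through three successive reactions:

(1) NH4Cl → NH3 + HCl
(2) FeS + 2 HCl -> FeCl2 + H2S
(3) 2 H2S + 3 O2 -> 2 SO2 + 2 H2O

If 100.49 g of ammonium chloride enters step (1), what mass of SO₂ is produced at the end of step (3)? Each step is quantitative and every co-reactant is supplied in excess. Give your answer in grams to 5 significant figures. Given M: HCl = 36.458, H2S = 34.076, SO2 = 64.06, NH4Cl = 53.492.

60.172 g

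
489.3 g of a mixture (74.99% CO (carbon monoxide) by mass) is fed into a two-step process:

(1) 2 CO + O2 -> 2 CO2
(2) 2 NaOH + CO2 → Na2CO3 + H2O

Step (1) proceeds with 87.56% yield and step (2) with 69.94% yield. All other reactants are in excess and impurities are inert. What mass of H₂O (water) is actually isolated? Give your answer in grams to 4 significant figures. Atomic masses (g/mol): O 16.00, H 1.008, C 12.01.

Pure CO = 489.3 × 0.7499 = 366.93 g.
M(CO) = 12.01 + 16.00 = 28.01 g/mol.
M(H2O) = 2(1.008) + 16.00 = 18.016 g/mol.
n(CO) = 366.93 / 28.01 = 13.100 mol.
Step 1 (CO:CO2 = 2:2): theoretical n(CO2) = 13.100 mol; at 87.56% yield, n(CO2) = 11.470 mol.
Step 2 (CO2:H2O = 1:1): theoretical n(H2O) = 11.470 mol, so theoretical mass = 11.470 × 18.016 = 206.65 g.
At 69.94% yield, actual mass of H2O = 206.65 × 0.6994 = 144.53 g.

144.5 g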